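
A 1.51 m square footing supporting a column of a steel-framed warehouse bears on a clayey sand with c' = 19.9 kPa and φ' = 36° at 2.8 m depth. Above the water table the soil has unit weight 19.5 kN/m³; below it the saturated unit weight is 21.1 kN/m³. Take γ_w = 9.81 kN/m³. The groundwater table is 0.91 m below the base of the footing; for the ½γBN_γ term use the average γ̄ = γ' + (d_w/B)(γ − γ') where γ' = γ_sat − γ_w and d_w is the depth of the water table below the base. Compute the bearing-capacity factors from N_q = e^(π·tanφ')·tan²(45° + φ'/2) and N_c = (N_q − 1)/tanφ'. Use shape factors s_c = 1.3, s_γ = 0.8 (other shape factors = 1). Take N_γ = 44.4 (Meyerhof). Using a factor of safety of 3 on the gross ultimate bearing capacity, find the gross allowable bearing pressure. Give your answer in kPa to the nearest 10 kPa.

q_all ≈ 1270 kPa

N_q = e^(π·tan36°)·tan²(63°) = 37.75; N_c = (N_q − 1)/tanφ' = 50.59.
Overburden at base level: q = 19.5 × 2.8 = 54.6 kPa.
The water table is 0.91 m below the base (< B = 1.51 m), so the ½γBN_γ term uses γ̄ = γ' + (d_w/B)(γ − γ') = 11.29 + (0.91/1.51)(19.5 − 11.29) = 16.238 kN/m³.
Cohesion term c·N_c·s_c = 19.9 × 50.585 × 1.3 = 1308.6 kPa; surcharge term q·N_q = 54.6 × 37.752 = 2061.3 kPa; self-weight term 0.5·γ·B·N_γ·s_γ = 0.5 × 16.238 × 1.51 × 44.4 × 0.8 = 435.46 kPa.
q_ult = 1308.6 + 2061.3 + 435.46 = 3805.4 kPa.
q_all = 3805.4 / 3 = 1268.5 kPa.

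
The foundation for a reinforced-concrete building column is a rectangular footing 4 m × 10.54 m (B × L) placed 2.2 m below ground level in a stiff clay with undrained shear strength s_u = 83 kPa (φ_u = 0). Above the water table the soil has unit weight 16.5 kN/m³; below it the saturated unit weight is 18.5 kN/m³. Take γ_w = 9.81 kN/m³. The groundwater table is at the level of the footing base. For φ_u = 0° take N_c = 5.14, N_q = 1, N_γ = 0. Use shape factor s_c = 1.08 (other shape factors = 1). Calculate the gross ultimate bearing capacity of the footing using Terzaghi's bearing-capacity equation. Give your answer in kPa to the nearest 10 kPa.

Effective surcharge at the founding depth q = γ·D_f = 16.5 × 2.2 = 36.3 kPa.
q_ult = c·N_c·s_c + q·N_q
     = 83 × 5.14 × 1.08 + 36.3 × 1
     = 460.75 + 36.3 = 497.05 kPa.

q_ult ≈ 500 kPa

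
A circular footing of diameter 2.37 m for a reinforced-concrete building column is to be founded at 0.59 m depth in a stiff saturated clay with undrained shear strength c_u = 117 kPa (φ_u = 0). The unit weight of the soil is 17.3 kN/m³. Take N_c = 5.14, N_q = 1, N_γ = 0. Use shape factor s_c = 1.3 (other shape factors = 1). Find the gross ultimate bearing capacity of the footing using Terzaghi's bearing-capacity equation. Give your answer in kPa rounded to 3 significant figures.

q = γ·D_f = 17.3 × 0.59 = 10.207 kPa.
c·N_c·s_c = 117 × 5.14 × 1.3 = 781.79 kPa
q·N_q = 10.207 × 1 = 10.207 kPa
q_ult = 781.79 + 10.207 = 792 kPa.

q_ult ≈ 792 kPa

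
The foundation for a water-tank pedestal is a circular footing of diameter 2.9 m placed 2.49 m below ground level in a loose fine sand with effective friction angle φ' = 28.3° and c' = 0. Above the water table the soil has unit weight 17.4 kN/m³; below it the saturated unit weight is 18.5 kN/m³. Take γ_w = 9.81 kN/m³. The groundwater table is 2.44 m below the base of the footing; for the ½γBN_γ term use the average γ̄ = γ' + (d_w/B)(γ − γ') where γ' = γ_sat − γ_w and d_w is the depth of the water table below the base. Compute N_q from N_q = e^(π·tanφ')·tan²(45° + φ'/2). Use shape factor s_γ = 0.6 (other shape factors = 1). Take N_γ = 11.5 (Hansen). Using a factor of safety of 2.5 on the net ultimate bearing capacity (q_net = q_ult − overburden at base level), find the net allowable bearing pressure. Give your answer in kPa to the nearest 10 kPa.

N_q = e^(π·tan28.3°)·tan²(59.15°) = 15.21.
q = γ·D_f = 17.4 × 2.49 = 43.326 kPa.
γ' = 8.69 kN/m³; averaging over the depth B below the base, γ̄ = γ' + (d_w/B)(γ − γ') = 16.018 kN/m³.
q·N_q = 43.326 × 15.214 = 659.17 kPa
0.5·γ·B·N_γ·s_γ = 0.5 × 16.018 × 2.9 × 11.5 × 0.6 = 160.26 kPa
q_ult = 659.17 + 160.26 = 819.44 kPa.
q_net = 819.44 − 43.326 = 776.11 kPa.
q_all(net) = 776.11 / 2.5 = 310.44 kPa.

q_all(net) ≈ 310 kPa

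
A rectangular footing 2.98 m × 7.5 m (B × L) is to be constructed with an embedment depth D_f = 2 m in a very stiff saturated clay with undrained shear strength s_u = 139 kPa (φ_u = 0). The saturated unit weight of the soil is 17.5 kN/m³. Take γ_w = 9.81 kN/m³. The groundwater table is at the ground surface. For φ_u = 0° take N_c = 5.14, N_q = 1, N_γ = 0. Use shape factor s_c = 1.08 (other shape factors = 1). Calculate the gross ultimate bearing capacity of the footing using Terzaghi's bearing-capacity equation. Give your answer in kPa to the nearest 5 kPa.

q_ult ≈ 785 kPa

γ' = 17.5 − 9.81 = 7.69 kN/m³ (submerged throughout). q = 7.69 × 2 = 15.38 kPa.
c·N_c·s_c = 139 × 5.14 × 1.08 = 771.62 kPa
q·N_q = 15.38 × 1 = 15.38 kPa
q_ult = 771.62 + 15.38 = 787 kPa.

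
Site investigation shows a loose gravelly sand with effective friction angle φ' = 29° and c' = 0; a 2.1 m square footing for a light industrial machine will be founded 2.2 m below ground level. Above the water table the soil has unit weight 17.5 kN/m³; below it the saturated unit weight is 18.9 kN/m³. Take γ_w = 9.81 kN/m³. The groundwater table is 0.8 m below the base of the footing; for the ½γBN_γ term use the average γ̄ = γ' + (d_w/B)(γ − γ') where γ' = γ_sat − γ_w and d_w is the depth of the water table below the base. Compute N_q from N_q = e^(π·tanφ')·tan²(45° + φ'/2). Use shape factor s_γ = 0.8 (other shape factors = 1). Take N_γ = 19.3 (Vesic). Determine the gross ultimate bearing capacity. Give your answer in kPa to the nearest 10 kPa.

tan29° = 0.5543, so N_q = e^(π×0.5543)·tan²(59.5°) = 5.705 × 2.882 = 16.44.
Overburden at base level: q = 17.5 × 2.2 = 38.5 kPa.
The water table is 0.8 m below the base (< B = 2.1 m), so the ½γBN_γ term uses γ̄ = γ' + (d_w/B)(γ − γ') = 9.09 + (0.8/2.1)(17.5 − 9.09) = 12.294 kN/m³.
Surcharge term q·N_q = 38.5 × 16.443 = 633.07 kPa; self-weight term 0.5·γ·B·N_γ·s_γ = 0.5 × 12.294 × 2.1 × 19.3 × 0.8 = 199.31 kPa.
q_ult = 633.07 + 199.31 = 832.37 kPa.

q_ult ≈ 830 kPa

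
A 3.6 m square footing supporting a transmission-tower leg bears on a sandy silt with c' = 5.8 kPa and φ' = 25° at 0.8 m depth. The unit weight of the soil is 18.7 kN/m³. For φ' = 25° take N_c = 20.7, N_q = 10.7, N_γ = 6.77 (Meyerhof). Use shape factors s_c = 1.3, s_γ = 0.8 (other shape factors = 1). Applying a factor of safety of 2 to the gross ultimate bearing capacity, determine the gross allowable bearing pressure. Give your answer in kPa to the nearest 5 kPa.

q_all ≈ 250 kPa

Overburden at base level: q = 18.7 × 0.8 = 14.96 kPa.
Cohesion term c·N_c·s_c = 5.8 × 20.7 × 1.3 = 156.08 kPa; surcharge term q·N_q = 14.96 × 10.7 = 160.07 kPa; self-weight term 0.5·γ·B·N_γ·s_γ = 0.5 × 18.7 × 3.6 × 6.77 × 0.8 = 182.3 kPa.
q_ult = 156.08 + 160.07 + 182.3 = 498.45 kPa.
q_all = q_ult / FS = 498.45 / 2 = 249.23 kPa.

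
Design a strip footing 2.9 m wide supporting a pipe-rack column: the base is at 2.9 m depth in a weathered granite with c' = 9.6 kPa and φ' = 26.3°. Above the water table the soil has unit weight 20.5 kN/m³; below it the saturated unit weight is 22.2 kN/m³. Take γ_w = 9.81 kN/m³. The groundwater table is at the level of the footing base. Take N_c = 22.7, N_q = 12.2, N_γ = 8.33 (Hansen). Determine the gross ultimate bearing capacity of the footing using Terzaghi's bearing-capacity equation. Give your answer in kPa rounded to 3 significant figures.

q_ult ≈ 1090 kPa

Overburden at base level: q = 20.5 × 2.9 = 59.45 kPa.
Below the base the soil is submerged, so the ½γBN_γ term uses γ' = 22.2 − 9.81 = 12.39 kN/m³.
Cohesion term c·N_c = 9.6 × 22.7 = 217.92 kPa; surcharge term q·N_q = 59.45 × 12.2 = 725.29 kPa; self-weight term 0.5·γ·B·N_γ = 0.5 × 12.39 × 2.9 × 8.33 = 149.65 kPa.
q_ult = 217.92 + 725.29 + 149.65 = 1092.9 kPa.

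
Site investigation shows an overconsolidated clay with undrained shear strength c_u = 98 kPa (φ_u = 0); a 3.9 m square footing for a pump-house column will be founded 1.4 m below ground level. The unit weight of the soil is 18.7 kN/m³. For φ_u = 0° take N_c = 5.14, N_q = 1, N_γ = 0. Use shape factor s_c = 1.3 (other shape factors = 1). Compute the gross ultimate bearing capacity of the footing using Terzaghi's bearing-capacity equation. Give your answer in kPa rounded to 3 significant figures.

Effective surcharge at the founding depth q = γ·D_f = 18.7 × 1.4 = 26.18 kPa.
q_ult = c·N_c·s_c + q·N_q
     = 98 × 5.14 × 1.3 + 26.18 × 1
     = 654.84 + 26.18 = 681.02 kPa.

q_ult ≈ 681 kPa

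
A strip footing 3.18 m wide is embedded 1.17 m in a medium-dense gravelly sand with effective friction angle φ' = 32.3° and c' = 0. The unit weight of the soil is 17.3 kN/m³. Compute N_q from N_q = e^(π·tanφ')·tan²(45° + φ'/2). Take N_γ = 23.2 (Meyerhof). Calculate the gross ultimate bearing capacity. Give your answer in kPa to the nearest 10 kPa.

tan32.3° = 0.6322, so N_q = e^(π×0.6322)·tan²(61.15°) = 7.287 × 3.295 = 24.01.
q = γ·D_f = 17.3 × 1.17 = 20.241 kPa.
q·N_q = 20.241 × 24.01 = 485.98 kPa
0.5·γ·B·N_γ = 0.5 × 17.3 × 3.18 × 23.2 = 638.16 kPa
q_ult = 485.98 + 638.16 = 1124.1 kPa.

q_ult ≈ 1120 kPa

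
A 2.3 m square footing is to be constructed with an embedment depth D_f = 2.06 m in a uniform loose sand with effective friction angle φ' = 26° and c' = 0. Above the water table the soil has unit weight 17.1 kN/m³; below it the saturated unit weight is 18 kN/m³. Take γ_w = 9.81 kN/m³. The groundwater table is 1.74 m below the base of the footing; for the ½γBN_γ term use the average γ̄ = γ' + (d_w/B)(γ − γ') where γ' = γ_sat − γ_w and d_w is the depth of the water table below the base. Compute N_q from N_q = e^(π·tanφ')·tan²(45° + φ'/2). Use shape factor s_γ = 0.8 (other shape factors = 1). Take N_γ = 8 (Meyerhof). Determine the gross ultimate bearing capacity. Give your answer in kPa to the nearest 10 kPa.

tan26° = 0.4877, so N_q = e^(π×0.4877)·tan²(58°) = 4.629 × 2.561 = 11.85.
Effective surcharge at the founding depth q = γ·D_f = 17.1 × 2.06 = 35.226 kPa.
With d_w = 1.74 m < B, γ̄ = 8.19 + (1.74/2.3) × (17.1 − 8.19) = 14.931 kN/m³.
q_ult = q·N_q + 0.5·γ·B·N_γ·s_γ
     = 35.226 × 11.854 + 0.5 × 14.931 × 2.3 × 8 × 0.8
     = 417.58 + 109.89 = 527.47 kPa.

q_ult ≈ 530 kPa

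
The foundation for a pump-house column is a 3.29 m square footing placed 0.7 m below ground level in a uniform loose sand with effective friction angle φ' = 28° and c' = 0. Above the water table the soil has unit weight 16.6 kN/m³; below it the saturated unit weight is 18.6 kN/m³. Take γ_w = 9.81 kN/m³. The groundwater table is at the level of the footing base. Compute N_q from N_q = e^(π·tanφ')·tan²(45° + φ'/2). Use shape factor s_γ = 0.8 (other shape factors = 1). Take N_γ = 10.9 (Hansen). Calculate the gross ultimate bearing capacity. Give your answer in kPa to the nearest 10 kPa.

q_ult ≈ 300 kPa

tan28° = 0.5317, so N_q = e^(π×0.5317)·tan²(59°) = 5.314 × 2.77 = 14.72.
Effective surcharge at the founding depth q = γ·D_f = 16.6 × 0.7 = 11.62 kPa.
The water table coincides with the base, so in the self-weight term γ → γ' = 8.79 kN/m³.
q_ult = q·N_q + 0.5·γ·B·N_γ·s_γ
     = 11.62 × 14.72 + 0.5 × 8.79 × 3.29 × 10.9 × 0.8
     = 171.05 + 126.09 = 297.13 kPa.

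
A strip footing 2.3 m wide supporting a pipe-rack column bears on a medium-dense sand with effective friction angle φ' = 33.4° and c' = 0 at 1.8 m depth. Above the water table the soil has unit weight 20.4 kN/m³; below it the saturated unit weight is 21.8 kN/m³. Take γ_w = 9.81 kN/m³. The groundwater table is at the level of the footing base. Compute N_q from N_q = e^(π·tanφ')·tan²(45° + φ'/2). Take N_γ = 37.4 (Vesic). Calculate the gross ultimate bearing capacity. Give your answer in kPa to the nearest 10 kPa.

tan33.4° = 0.6594, so N_q = e^(π×0.6594)·tan²(61.7°) = 7.937 × 3.449 = 27.38.
Overburden at base level: q = 20.4 × 1.8 = 36.72 kPa.
Below the base the soil is submerged, so the ½γBN_γ term uses γ' = 21.8 − 9.81 = 11.99 kN/m³.
Surcharge term q·N_q = 36.72 × 27.375 = 1005.2 kPa; self-weight term 0.5·γ·B·N_γ = 0.5 × 11.99 × 2.3 × 37.4 = 515.69 kPa.
q_ult = 1005.2 + 515.69 = 1520.9 kPa.

q_ult ≈ 1520 kPa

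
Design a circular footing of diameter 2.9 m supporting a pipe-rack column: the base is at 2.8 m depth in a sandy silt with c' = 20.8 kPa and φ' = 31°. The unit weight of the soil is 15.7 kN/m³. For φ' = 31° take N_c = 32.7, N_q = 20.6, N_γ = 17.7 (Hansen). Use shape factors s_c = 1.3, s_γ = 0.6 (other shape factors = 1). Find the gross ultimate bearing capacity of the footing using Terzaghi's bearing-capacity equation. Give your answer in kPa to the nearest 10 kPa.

Overburden at base level: q = 15.7 × 2.8 = 43.96 kPa.
Cohesion term c·N_c·s_c = 20.8 × 32.7 × 1.3 = 884.21 kPa; surcharge term q·N_q = 43.96 × 20.6 = 905.58 kPa; self-weight term 0.5·γ·B·N_γ·s_γ = 0.5 × 15.7 × 2.9 × 17.7 × 0.6 = 241.76 kPa.
q_ult = 884.21 + 905.58 + 241.76 = 2031.5 kPa.

q_ult ≈ 2030 kPa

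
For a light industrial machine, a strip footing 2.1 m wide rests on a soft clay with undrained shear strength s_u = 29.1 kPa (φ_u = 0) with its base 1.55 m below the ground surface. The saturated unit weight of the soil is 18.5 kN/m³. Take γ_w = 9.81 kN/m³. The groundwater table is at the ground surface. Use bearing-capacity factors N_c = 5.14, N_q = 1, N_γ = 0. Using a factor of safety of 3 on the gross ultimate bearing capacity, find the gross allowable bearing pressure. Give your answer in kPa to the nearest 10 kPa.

q_all ≈ 50 kPa

γ' = 18.5 − 9.81 = 8.69 kN/m³ (submerged throughout). q = 8.69 × 1.55 = 13.47 kPa.
c·N_c = 29.1 × 5.14 = 149.57 kPa
q·N_q = 13.47 × 1 = 13.47 kPa
q_ult = 149.57 + 13.47 = 163.04 kPa.
q_all = 163.04 / 3 = 54.348 kPa.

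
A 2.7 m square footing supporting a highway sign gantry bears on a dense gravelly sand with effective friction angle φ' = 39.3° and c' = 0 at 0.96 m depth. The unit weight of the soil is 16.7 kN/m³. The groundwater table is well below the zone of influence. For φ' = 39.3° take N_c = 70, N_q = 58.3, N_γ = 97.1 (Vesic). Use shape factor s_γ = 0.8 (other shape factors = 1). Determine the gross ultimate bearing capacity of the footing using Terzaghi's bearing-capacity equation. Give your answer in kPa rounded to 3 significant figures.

q_ult ≈ 2690 kPa

q = γ·D_f = 16.7 × 0.96 = 16.032 kPa.
q·N_q = 16.032 × 58.3 = 934.67 kPa
0.5·γ·B·N_γ·s_γ = 0.5 × 16.7 × 2.7 × 97.1 × 0.8 = 1751.3 kPa
q_ult = 934.67 + 1751.3 = 2686 kPa.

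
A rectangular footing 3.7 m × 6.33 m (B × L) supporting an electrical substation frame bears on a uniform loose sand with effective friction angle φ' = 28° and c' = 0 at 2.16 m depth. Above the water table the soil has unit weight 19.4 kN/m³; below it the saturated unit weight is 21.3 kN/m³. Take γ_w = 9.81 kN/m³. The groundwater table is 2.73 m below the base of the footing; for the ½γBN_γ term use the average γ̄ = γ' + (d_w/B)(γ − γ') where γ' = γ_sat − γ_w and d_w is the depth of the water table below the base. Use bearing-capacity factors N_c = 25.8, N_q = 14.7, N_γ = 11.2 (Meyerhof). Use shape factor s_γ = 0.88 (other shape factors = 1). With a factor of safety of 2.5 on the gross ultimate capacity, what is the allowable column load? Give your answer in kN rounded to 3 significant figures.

Overburden at base level: q = 19.4 × 2.16 = 41.904 kPa.
The water table is 2.73 m below the base (< B = 3.7 m), so the ½γBN_γ term uses γ̄ = γ' + (d_w/B)(γ − γ') = 11.49 + (2.73/3.7)(19.4 − 11.49) = 17.326 kN/m³.
Surcharge term q·N_q = 41.904 × 14.7 = 615.99 kPa; self-weight term 0.5·γ·B·N_γ·s_γ = 0.5 × 17.326 × 3.7 × 11.2 × 0.88 = 315.92 kPa.
q_ult = 615.99 + 315.92 = 931.91 kPa.
Gross allowable pressure q_all = 931.91 / 2.5 = 372.76 kPa.
Footing area = 23.421 m², so allowable column load = 372.76 × 23.421 = 8730.5 kN.

P_all ≈ 8730 kN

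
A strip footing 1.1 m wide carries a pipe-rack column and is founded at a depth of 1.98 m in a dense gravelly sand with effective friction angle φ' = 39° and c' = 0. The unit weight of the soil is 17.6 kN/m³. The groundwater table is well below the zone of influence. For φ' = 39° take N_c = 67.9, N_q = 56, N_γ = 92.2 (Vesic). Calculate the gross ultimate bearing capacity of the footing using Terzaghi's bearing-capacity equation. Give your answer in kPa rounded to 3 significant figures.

q_ult ≈ 2840 kPa

Overburden at base level: q = 17.6 × 1.98 = 34.848 kPa.
Surcharge term q·N_q = 34.848 × 56 = 1951.5 kPa; self-weight term 0.5·γ·B·N_γ = 0.5 × 17.6 × 1.1 × 92.2 = 892.5 kPa.
q_ult = 1951.5 + 892.5 = 2844 kPa.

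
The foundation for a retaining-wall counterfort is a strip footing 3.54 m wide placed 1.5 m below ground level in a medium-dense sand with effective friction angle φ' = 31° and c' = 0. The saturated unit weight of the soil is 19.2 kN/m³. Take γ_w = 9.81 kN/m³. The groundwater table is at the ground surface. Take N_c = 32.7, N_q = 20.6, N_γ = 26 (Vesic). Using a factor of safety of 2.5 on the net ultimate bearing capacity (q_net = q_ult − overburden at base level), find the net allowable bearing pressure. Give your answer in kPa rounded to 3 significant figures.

Water table at ground surface, so effective unit weight γ' = 19.2 − 9.81 = 9.39 kN/m³ is used throughout; overburden q = 9.39 × 1.5 = 14.085 kPa; the same γ' applies in the ½γBN_γ term.
Surcharge term q·N_q = 14.085 × 20.6 = 290.15 kPa; self-weight term 0.5·γ·B·N_γ = 0.5 × 9.39 × 3.54 × 26 = 432.13 kPa.
q_ult = 290.15 + 432.13 = 722.28 kPa.
q_net = 722.28 − 14.085 = 708.19 kPa.
q_all(net) = 708.19 / 2.5 = 283.28 kPa.

q_all(net) ≈ 283 kPa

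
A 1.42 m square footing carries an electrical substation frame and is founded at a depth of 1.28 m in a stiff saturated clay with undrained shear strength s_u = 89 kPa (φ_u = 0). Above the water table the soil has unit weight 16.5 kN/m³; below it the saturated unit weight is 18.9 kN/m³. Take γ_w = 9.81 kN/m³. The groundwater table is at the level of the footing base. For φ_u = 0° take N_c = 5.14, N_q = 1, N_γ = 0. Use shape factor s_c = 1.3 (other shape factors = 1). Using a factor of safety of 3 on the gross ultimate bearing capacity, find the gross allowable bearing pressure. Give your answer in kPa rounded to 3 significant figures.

q_all ≈ 205 kPa

Overburden at base level: q = 16.5 × 1.28 = 21.12 kPa.
Cohesion term c·N_c·s_c = 89 × 5.14 × 1.3 = 594.7 kPa; surcharge term q·N_q = 21.12 × 1 = 21.12 kPa.
q_ult = 594.7 + 21.12 = 615.82 kPa.
q_all = 615.82 / 3 = 205.27 kPa.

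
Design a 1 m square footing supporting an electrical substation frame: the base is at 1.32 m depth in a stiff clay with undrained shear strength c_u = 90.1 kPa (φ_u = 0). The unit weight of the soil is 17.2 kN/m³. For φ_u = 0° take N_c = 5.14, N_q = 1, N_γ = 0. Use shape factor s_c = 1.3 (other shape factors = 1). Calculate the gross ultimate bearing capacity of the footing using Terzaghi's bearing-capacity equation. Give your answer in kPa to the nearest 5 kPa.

q_ult ≈ 625 kPa

Overburden at base level: q = 17.2 × 1.32 = 22.704 kPa.
Cohesion term c·N_c·s_c = 90.1 × 5.14 × 1.3 = 602.05 kPa; surcharge term q·N_q = 22.704 × 1 = 22.704 kPa.
q_ult = 602.05 + 22.704 = 624.75 kPa.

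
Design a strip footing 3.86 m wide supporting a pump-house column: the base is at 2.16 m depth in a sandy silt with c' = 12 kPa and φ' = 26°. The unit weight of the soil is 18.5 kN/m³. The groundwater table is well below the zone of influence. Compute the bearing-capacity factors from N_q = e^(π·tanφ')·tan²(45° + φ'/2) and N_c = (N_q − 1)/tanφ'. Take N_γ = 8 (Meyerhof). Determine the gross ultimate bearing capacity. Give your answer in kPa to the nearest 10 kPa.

tan26° = 0.4877, so N_q = e^(π×0.4877)·tan²(58°) = 4.629 × 2.561 = 11.85.
N_c = (11.85 − 1)/tan26° = 22.25.
Effective surcharge at the founding depth q = γ·D_f = 18.5 × 2.16 = 39.96 kPa.
q_ult = c·N_c + q·N_q + 0.5·γ·B·N_γ
     = 12 × 22.254 + 39.96 × 11.854 + 0.5 × 18.5 × 3.86 × 8
     = 267.05 + 473.69 + 285.64 = 1026.4 kPa.

q_ult ≈ 1030 kPa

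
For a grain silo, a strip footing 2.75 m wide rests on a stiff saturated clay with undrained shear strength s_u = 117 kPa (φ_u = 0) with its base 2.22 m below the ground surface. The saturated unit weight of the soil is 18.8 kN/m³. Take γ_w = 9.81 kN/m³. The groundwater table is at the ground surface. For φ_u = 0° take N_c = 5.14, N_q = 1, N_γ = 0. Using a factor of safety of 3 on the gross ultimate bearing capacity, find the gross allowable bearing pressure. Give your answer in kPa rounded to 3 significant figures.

With the water table at the surface the whole profile is submerged: γ' = 18.8 − 9.81 = 8.99 kN/m³, so q = γ'·D_f = 19.958 kPa.
q_ult = c·N_c + q·N_q
     = 117 × 5.14 + 19.958 × 1
     = 601.38 + 19.958 = 621.34 kPa.
q_all = 621.34 / 3 = 207.11 kPa.

q_all ≈ 207 kPa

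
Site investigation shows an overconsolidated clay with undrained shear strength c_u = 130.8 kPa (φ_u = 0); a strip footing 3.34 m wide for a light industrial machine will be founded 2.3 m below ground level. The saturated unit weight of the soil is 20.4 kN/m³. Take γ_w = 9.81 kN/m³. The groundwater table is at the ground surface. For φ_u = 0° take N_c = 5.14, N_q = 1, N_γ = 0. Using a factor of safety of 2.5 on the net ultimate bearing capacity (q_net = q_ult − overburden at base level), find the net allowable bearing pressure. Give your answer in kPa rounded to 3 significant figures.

q_all(net) ≈ 269 kPa

With the water table at the surface the whole profile is submerged: γ' = 20.4 − 9.81 = 10.59 kN/m³, so q = γ'·D_f = 24.357 kPa.
q_ult = c·N_c + q·N_q
     = 130.8 × 5.14 + 24.357 × 1
     = 672.31 + 24.357 = 696.67 kPa.
q_net = 696.67 − 24.357 = 672.31 kPa.
q_all(net) = 672.31 / 2.5 = 268.92 kPa.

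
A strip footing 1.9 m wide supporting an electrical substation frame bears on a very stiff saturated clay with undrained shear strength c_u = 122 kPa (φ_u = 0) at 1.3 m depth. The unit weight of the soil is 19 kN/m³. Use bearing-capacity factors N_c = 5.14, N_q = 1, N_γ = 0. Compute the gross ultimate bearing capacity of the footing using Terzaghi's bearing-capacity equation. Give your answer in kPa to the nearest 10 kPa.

Effective surcharge at the founding depth q = γ·D_f = 19 × 1.3 = 24.7 kPa.
q_ult = c·N_c + q·N_q
     = 122 × 5.14 + 24.7 × 1
     = 627.08 + 24.7 = 651.78 kPa.

q_ult ≈ 650 kPa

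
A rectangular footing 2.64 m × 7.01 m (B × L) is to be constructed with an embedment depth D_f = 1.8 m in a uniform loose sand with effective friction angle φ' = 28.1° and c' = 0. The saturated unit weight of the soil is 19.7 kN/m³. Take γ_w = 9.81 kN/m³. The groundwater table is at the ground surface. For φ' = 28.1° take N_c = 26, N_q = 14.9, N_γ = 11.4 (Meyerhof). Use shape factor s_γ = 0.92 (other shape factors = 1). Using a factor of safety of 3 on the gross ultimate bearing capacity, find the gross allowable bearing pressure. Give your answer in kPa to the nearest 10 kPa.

q_all ≈ 130 kPa

γ' = 19.7 − 9.81 = 9.89 kN/m³ (submerged throughout). q = 9.89 × 1.8 = 17.802 kPa; the same γ' applies in the ½γBN_γ term.
q·N_q = 17.802 × 14.9 = 265.25 kPa
0.5·γ·B·N_γ·s_γ = 0.5 × 9.89 × 2.64 × 11.4 × 0.92 = 136.92 kPa
q_ult = 265.25 + 136.92 = 402.17 kPa.
q_all = 402.17 / 3 = 134.06 kPa.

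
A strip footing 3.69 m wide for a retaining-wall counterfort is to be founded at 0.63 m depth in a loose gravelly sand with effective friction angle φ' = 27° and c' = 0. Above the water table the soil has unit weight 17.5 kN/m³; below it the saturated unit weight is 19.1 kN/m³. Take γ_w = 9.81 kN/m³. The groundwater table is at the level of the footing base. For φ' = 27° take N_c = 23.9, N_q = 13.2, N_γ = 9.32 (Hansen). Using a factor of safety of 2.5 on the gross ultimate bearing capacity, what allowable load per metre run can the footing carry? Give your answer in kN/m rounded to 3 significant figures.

Effective surcharge at the founding depth q = γ·D_f = 17.5 × 0.63 = 11.025 kPa.
The water table coincides with the base, so in the self-weight term γ → γ' = 9.29 kN/m³.
q_ult = q·N_q + 0.5·γ·B·N_γ
     = 11.025 × 13.2 + 0.5 × 9.29 × 3.69 × 9.32
     = 145.53 + 159.75 = 305.28 kPa.
Gross allowable pressure q_all = 305.28 / 2.5 = 122.11 kPa.
Allowable wall load = q_all × B = 122.11 × 3.69 = 450.59 kN per metre run.

≈ 451 kN/m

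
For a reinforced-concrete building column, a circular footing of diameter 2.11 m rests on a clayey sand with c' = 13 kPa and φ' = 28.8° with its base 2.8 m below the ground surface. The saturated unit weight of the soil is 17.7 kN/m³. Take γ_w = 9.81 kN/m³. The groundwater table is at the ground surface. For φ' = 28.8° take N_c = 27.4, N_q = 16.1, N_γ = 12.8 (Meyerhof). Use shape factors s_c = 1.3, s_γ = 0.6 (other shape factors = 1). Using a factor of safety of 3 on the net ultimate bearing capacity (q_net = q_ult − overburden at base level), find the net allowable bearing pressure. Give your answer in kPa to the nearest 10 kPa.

q_all(net) ≈ 290 kPa

γ' = 17.7 − 9.81 = 7.89 kN/m³ (submerged throughout). q = 7.89 × 2.8 = 22.092 kPa; the same γ' applies in the ½γBN_γ term.
c·N_c·s_c = 13 × 27.4 × 1.3 = 463.06 kPa
q·N_q = 22.092 × 16.1 = 355.68 kPa
0.5·γ·B·N_γ·s_γ = 0.5 × 7.89 × 2.11 × 12.8 × 0.6 = 63.928 kPa
q_ult = 463.06 + 355.68 + 63.928 = 882.67 kPa.
q_net = 882.67 − 22.092 = 860.58 kPa.
q_all(net) = 860.58 / 3 = 286.86 kPa.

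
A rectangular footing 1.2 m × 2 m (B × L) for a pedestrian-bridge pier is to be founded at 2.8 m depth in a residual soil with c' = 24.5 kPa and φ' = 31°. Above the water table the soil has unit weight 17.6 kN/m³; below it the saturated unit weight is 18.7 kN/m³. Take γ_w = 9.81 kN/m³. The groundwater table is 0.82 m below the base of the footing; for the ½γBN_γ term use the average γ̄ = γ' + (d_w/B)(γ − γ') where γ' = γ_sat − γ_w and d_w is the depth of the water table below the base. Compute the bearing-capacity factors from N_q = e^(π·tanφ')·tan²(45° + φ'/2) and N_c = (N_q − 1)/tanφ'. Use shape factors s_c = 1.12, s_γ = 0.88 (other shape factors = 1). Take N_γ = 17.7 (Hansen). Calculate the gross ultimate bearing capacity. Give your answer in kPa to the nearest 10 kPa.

q_ult ≈ 2050 kPa

tan31° = 0.6009, so N_q = e^(π×0.6009)·tan²(60.5°) = 6.604 × 3.124 = 20.63.
N_c = (20.63 − 1)/tan31° = 32.67.
Effective surcharge at the founding depth q = γ·D_f = 17.6 × 2.8 = 49.28 kPa.
With d_w = 0.82 m < B, γ̄ = 8.89 + (0.82/1.2) × (17.6 − 8.89) = 14.842 kN/m³.
q_ult = c·N_c·s_c + q·N_q + 0.5·γ·B·N_γ·s_γ
     = 24.5 × 32.671 × 1.12 + 49.28 × 20.631 + 0.5 × 14.842 × 1.2 × 17.7 × 0.88
     = 896.5 + 1016.7 + 138.71 = 2051.9 kPa.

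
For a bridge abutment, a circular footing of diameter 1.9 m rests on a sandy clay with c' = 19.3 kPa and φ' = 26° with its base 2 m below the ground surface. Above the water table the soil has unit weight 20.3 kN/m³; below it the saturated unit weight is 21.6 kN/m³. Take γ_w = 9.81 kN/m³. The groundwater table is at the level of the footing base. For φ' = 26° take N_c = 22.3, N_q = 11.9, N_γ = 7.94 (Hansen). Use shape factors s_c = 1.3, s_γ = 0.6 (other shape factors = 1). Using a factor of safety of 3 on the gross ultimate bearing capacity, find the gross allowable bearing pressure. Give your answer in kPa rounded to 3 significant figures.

Effective surcharge at the founding depth q = γ·D_f = 20.3 × 2 = 40.6 kPa.
The water table coincides with the base, so in the self-weight term γ → γ' = 11.79 kN/m³.
q_ult = c·N_c·s_c + q·N_q + 0.5·γ·B·N_γ·s_γ
     = 19.3 × 22.3 × 1.3 + 40.6 × 11.9 + 0.5 × 11.79 × 1.9 × 7.94 × 0.6
     = 559.51 + 483.14 + 53.359 = 1096 kPa.
q_all = 1096 / 3 = 365.34 kPa.

q_all ≈ 365 kPa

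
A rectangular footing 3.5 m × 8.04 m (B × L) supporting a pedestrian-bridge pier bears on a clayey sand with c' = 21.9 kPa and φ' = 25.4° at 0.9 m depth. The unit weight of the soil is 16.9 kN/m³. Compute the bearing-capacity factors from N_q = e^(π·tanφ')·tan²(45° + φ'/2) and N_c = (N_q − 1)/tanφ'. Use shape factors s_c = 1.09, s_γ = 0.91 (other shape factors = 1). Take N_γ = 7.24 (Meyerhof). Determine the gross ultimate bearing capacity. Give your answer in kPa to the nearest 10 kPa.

tan25.4° = 0.4748, so N_q = e^(π×0.4748)·tan²(57.7°) = 4.445 × 2.502 = 11.12.
N_c = (11.12 − 1)/tan25.4° = 21.32.
Overburden at base level: q = 16.9 × 0.9 = 15.21 kPa.
Cohesion term c·N_c·s_c = 21.9 × 21.317 × 1.09 = 508.85 kPa; surcharge term q·N_q = 15.21 × 11.122 = 169.16 kPa; self-weight term 0.5·γ·B·N_γ·s_γ = 0.5 × 16.9 × 3.5 × 7.24 × 0.91 = 194.85 kPa.
q_ult = 508.85 + 169.16 + 194.85 = 872.87 kPa.

q_ult ≈ 870 kPa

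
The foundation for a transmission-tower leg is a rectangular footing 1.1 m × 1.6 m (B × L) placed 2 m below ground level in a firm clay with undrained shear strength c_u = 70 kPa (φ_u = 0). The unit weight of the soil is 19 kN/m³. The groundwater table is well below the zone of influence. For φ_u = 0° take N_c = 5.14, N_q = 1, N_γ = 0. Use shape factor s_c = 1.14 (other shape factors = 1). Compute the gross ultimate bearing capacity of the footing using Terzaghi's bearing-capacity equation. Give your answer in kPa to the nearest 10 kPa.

Effective surcharge at the founding depth q = γ·D_f = 19 × 2 = 38 kPa.
q_ult = c·N_c·s_c + q·N_q
     = 70 × 5.14 × 1.14 + 38 × 1
     = 410.17 + 38 = 448.17 kPa.

q_ult ≈ 450 kPa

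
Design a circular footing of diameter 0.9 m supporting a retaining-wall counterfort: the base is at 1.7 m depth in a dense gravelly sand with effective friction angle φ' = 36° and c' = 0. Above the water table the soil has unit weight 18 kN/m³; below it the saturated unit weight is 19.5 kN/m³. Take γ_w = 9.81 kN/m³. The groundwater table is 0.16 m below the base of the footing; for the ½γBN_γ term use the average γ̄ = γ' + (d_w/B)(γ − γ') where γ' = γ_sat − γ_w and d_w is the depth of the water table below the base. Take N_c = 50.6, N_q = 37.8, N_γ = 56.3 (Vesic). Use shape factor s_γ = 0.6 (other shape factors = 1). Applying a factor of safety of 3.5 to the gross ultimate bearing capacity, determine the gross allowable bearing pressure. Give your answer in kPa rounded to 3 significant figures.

q_all ≈ 379 kPa

q = γ·D_f = 18 × 1.7 = 30.6 kPa.
γ' = 9.69 kN/m³; averaging over the depth B below the base, γ̄ = γ' + (d_w/B)(γ − γ') = 11.167 kN/m³.
q·N_q = 30.6 × 37.8 = 1156.7 kPa
0.5·γ·B·N_γ·s_γ = 0.5 × 11.167 × 0.9 × 56.3 × 0.6 = 169.75 kPa
q_ult = 1156.7 + 169.75 = 1326.4 kPa.
q_all = q_ult / FS = 1326.4 / 3.5 = 378.98 kPa.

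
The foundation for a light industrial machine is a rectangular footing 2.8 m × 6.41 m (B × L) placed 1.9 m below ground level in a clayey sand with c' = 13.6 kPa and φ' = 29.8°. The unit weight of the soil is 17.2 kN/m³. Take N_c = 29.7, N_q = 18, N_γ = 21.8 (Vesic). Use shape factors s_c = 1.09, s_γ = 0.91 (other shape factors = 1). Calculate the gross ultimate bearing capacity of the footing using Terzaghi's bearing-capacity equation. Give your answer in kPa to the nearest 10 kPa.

q_ult ≈ 1510 kPa

Overburden at base level: q = 17.2 × 1.9 = 32.68 kPa.
Cohesion term c·N_c·s_c = 13.6 × 29.7 × 1.09 = 440.27 kPa; surcharge term q·N_q = 32.68 × 18 = 588.24 kPa; self-weight term 0.5·γ·B·N_γ·s_γ = 0.5 × 17.2 × 2.8 × 21.8 × 0.91 = 477.7 kPa.
q_ult = 440.27 + 588.24 + 477.7 = 1506.2 kPa.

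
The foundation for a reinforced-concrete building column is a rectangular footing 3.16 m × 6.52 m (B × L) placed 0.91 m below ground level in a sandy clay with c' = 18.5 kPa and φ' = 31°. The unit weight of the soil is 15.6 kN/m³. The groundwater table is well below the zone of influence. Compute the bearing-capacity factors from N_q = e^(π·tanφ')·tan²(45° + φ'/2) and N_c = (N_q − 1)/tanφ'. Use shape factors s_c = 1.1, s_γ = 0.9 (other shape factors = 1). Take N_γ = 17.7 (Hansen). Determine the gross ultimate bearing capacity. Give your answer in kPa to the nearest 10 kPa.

q_ult ≈ 1350 kPa

tan31° = 0.6009, so N_q = e^(π×0.6009)·tan²(60.5°) = 6.604 × 3.124 = 20.63.
N_c = (20.63 − 1)/tan31° = 32.67.
q = γ·D_f = 15.6 × 0.91 = 14.196 kPa.
c·N_c·s_c = 18.5 × 32.671 × 1.1 = 664.86 kPa
q·N_q = 14.196 × 20.631 = 292.87 kPa
0.5·γ·B·N_γ·s_γ = 0.5 × 15.6 × 3.16 × 17.7 × 0.9 = 392.64 kPa
q_ult = 664.86 + 292.87 + 392.64 = 1350.4 kPa.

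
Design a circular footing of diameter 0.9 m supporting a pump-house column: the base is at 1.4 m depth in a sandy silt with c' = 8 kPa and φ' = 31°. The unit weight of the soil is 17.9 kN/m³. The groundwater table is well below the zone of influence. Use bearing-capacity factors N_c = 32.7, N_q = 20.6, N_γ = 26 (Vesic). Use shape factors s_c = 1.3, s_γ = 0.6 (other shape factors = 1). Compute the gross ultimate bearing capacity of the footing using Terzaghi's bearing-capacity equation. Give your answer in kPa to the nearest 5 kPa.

Effective surcharge at the founding depth q = γ·D_f = 17.9 × 1.4 = 25.06 kPa.
q_ult = c·N_c·s_c + q·N_q + 0.5·γ·B·N_γ·s_γ
     = 8 × 32.7 × 1.3 + 25.06 × 20.6 + 0.5 × 17.9 × 0.9 × 26 × 0.6
     = 340.08 + 516.24 + 125.66 = 981.97 kPa.

q_ult ≈ 980 kPa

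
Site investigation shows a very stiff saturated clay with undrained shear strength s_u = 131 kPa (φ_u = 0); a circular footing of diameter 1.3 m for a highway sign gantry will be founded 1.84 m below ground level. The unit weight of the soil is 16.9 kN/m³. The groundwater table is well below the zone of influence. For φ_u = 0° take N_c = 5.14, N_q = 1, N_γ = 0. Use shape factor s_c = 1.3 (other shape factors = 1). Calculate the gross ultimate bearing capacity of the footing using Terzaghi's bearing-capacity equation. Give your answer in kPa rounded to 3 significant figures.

q = γ·D_f = 16.9 × 1.84 = 31.096 kPa.
c·N_c·s_c = 131 × 5.14 × 1.3 = 875.34 kPa
q·N_q = 31.096 × 1 = 31.096 kPa
q_ult = 875.34 + 31.096 = 906.44 kPa.

q_ult ≈ 906 kPa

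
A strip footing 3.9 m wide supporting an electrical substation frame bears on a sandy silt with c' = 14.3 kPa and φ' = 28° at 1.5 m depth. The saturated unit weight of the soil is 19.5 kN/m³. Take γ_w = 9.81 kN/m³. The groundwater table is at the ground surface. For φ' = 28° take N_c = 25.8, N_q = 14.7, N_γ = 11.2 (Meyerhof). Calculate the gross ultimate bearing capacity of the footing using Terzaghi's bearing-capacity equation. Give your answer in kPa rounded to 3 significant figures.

q_ult ≈ 794 kPa

γ' = 19.5 − 9.81 = 9.69 kN/m³ (submerged throughout). q = 9.69 × 1.5 = 14.535 kPa; the same γ' applies in the ½γBN_γ term.
c·N_c = 14.3 × 25.8 = 368.94 kPa
q·N_q = 14.535 × 14.7 = 213.66 kPa
0.5·γ·B·N_γ = 0.5 × 9.69 × 3.9 × 11.2 = 211.63 kPa
q_ult = 368.94 + 213.66 + 211.63 = 794.23 kPa.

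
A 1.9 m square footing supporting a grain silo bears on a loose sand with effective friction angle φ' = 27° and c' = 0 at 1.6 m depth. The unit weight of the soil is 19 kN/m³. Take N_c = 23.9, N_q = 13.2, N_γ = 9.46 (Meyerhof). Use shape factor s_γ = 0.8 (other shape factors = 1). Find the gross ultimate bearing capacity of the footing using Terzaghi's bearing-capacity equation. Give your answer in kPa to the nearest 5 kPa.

q_ult ≈ 540 kPa

Effective surcharge at the founding depth q = γ·D_f = 19 × 1.6 = 30.4 kPa.
q_ult = q·N_q + 0.5·γ·B·N_γ·s_γ
     = 30.4 × 13.2 + 0.5 × 19 × 1.9 × 9.46 × 0.8
     = 401.28 + 136.6 = 537.88 kPa.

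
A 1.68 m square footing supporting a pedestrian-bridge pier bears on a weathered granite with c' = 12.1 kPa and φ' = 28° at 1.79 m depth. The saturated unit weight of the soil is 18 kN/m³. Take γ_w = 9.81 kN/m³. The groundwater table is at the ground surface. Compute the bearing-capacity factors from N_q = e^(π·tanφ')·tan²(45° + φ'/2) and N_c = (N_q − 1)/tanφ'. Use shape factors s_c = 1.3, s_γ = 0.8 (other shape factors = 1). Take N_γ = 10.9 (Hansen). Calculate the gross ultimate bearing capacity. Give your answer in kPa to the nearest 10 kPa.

q_ult ≈ 680 kPa

tan28° = 0.5317, so N_q = e^(π×0.5317)·tan²(59°) = 5.314 × 2.77 = 14.72.
N_c = (14.72 − 1)/tan28° = 25.8.
Water table at ground surface, so effective unit weight γ' = 18 − 9.81 = 8.19 kN/m³ is used throughout; overburden q = 8.19 × 1.79 = 14.66 kPa; the same γ' applies in the ½γBN_γ term.
Cohesion term c·N_c·s_c = 12.1 × 25.803 × 1.3 = 405.89 kPa; surcharge term q·N_q = 14.66 × 14.72 = 215.79 kPa; self-weight term 0.5·γ·B·N_γ·s_γ = 0.5 × 8.19 × 1.68 × 10.9 × 0.8 = 59.99 kPa.
q_ult = 405.89 + 215.79 + 59.99 = 681.67 kPa.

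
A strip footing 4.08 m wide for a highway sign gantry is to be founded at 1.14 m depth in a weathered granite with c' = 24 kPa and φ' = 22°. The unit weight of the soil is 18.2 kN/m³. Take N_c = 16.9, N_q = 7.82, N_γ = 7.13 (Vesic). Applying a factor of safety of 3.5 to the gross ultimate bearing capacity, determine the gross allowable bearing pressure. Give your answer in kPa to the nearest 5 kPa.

Effective surcharge at the founding depth q = γ·D_f = 18.2 × 1.14 = 20.748 kPa.
q_ult = c·N_c + q·N_q + 0.5·γ·B·N_γ
     = 24 × 16.9 + 20.748 × 7.82 + 0.5 × 18.2 × 4.08 × 7.13
     = 405.6 + 162.25 + 264.72 = 832.57 kPa.
q_all = q_ult / FS = 832.57 / 3.5 = 237.88 kPa.

q_all ≈ 240 kPa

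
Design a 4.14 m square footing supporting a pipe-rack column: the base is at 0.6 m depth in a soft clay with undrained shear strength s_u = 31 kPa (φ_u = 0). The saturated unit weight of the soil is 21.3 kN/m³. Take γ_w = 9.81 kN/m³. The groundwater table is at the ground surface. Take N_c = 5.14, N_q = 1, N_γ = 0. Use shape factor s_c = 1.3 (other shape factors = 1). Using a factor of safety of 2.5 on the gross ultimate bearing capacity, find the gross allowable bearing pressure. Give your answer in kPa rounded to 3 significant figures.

q_all ≈ 85.6 kPa

Water table at ground surface, so effective unit weight γ' = 21.3 − 9.81 = 11.49 kN/m³ is used throughout; overburden q = 11.49 × 0.6 = 6.894 kPa.
Cohesion term c·N_c·s_c = 31 × 5.14 × 1.3 = 207.14 kPa; surcharge term q·N_q = 6.894 × 1 = 6.894 kPa.
q_ult = 207.14 + 6.894 = 214.04 kPa.
q_all = 214.04 / 2.5 = 85.614 kPa.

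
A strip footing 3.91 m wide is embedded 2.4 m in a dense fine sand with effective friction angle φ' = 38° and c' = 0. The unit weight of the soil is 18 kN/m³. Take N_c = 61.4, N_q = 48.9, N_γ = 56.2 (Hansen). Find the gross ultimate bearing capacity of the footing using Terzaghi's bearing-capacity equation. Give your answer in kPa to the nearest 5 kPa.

Effective surcharge at the founding depth q = γ·D_f = 18 × 2.4 = 43.2 kPa.
q_ult = q·N_q + 0.5·γ·B·N_γ
     = 43.2 × 48.9 + 0.5 × 18 × 3.91 × 56.2
     = 2112.5 + 1977.7 = 4090.2 kPa.

q_ult ≈ 4090 kPa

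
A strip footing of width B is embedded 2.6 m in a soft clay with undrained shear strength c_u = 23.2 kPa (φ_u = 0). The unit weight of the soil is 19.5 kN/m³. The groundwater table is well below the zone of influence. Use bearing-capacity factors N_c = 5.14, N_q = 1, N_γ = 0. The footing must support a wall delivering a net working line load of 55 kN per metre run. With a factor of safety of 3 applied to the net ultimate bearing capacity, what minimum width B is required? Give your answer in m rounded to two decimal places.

B = 1.38 m

Overburden at base level: q = 19.5 × 2.6 = 50.7 kPa.
Cohesion term c·N_c = 23.2 × 5.14 = 119.25 kPa; surcharge term q·N_q = 50.7 × 1 = 50.7 kPa.
q_ult = 119.25 + 50.7 = 169.95 kPa.
For φ = 0 the ½γBN_γ term vanishes, so q_ult is independent of B. q_net = 169.95 − 50.7 = 119.25 kPa; q_all(net) = 119.25/3 = 39.749 kPa.
Required width B = w / q_all(net) = 55 / 39.749 = 1.384 m.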